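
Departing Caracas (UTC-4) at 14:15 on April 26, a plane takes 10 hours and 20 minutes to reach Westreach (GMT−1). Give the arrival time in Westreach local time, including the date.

03:35 on April 27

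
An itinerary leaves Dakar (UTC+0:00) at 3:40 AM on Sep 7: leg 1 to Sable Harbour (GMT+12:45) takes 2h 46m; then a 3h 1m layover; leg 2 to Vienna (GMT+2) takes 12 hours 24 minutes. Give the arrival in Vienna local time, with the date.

Dakar is at UTC+0, so departure is already 3:40 AM UTC on Sep 7.
Add 2 hours 46 minutes leg 1 → 6:26 AM UTC.
Add 3 hours and 1 minute layover in Sable Harbour → 9:27 AM UTC.
Add 12 hours and 24 minutes leg 2 → 9:51 PM UTC.
Vienna is UTC+2:00, so local arrival = 9:51 PM + 2:00 = 11:51 PM on Sep 7.

11:51 PM on Sep 7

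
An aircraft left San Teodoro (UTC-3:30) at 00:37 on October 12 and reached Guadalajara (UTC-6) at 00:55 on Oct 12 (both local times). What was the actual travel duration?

Departure in UTC: 00:37 + 3:30 = 04:07 on Oct 12.
Arrival in UTC: 00:55 + 6:00 = 06:55 on Oct 12.
Elapsed = 06:55 − 04:07 = 2 hours 48 minutes.

2 hours 48 minutes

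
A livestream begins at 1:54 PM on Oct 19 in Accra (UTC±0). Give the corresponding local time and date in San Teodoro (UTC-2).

11:54 AM on October 19

Accra is UTC+0 so that is 1:54 PM UTC.
San Teodoro is UTC−2:00: 1:54 PM − 2:00 = 11:54 AM on Oct 19.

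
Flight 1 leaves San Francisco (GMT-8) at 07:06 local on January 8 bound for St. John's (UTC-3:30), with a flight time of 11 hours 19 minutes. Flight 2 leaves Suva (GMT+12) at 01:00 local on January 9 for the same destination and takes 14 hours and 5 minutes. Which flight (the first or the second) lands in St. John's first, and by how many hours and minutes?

Flight 1 in UTC: 07:06 + 8:00 = 15:06 on Jan 8.
+11 hours 19 minutes → arrive 02:25 UTC on Jan 9.
Flight 2 in UTC: 01:00 − 12:00 = 13:00 on Jan 8.
+14 hours and 5 minutes → arrive 03:05 UTC on Jan 9.
Flight 1 lands earlier by 40 minutes.

the first, by 40 minutes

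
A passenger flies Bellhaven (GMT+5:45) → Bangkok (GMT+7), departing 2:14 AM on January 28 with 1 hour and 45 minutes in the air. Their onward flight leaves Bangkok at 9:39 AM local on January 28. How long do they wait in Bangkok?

4 hours 25 minutes

Convert departure to UTC: 2:14 AM − 5:45 = 8:29 PM UTC on Jan 27.
Add 1 hour 45 minutes flight time → 10:14 PM UTC.
Bangkok is UTC+7:00, so local arrival = 10:14 PM + 7:00 = 5:14 AM on Jan 28.
Layover = 9:39 AM − 5:14 AM = 4 hours 25 minutes.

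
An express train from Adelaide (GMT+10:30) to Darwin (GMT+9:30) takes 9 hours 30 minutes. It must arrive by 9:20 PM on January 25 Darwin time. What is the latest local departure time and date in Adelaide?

Target arrival in UTC: 9:20 PM − 9:30 = 11:50 AM on Jan 25.
Subtract 9 hours and 30 minutes → departure 2:20 AM UTC on Jan 25.
Adelaide is UTC+10:30: 2:20 AM + 10:30 = 12:50 PM on Jan 25.

12:50 PM on Jan 25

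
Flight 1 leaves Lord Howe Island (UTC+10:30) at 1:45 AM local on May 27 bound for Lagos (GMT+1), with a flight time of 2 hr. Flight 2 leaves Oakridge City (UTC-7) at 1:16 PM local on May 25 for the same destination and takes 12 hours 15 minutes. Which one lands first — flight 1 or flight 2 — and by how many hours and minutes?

the second, by 8 hours 44 minutes

Flight 1 in UTC: 1:45 AM − 10:30 = 3:15 PM on May 26.
+2 hours → arrive 5:15 PM UTC on May 26.
Flight 2 in UTC: 1:16 PM + 7:00 = 8:16 PM on May 25.
+12 hours and 15 minutes → arrive 8:31 AM UTC on May 26.
Flight 2 lands earlier by 8 hours 44 minutes.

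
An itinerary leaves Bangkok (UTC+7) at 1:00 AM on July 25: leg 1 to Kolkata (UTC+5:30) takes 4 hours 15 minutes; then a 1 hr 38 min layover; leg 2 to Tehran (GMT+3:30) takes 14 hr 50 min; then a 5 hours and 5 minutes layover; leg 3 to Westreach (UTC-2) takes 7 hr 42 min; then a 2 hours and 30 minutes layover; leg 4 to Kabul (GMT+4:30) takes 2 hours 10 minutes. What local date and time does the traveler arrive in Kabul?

12:40 PM on Jul 26

Convert departure to UTC: 1:00 AM − 7:00 = 6:00 PM UTC on Jul 24.
Add 4 hours 15 minutes leg 1 → 10:15 PM UTC.
Add 1 hour and 38 minutes layover in Kolkata → 11:53 PM UTC.
Add 14 hours 50 minutes leg 2 → 2:43 PM UTC (Jul 25).
Add 5 hours 5 minutes layover in Tehran → 7:48 PM UTC.
Add 7 hours 42 minutes leg 3 → 3:30 AM UTC (Jul 26).
Add 2 hours 30 minutes layover in Westreach → 6:00 AM UTC.
Add 2 hours 10 minutes leg 4 → 8:10 AM UTC.
Kabul is UTC+4:30, so local arrival = 8:10 AM + 4:30 = 12:40 PM on Jul 26.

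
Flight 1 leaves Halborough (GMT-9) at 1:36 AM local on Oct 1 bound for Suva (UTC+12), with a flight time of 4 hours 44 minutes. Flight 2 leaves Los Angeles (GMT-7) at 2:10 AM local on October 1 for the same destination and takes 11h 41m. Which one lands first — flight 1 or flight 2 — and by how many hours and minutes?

Flight 1 in UTC: 1:36 AM + 9:00 = 10:36 AM on Oct 1.
+4 hours and 44 minutes → arrive 3:20 PM UTC on Oct 1.
Flight 2 in UTC: 2:10 AM + 7:00 = 9:10 AM on Oct 1.
+11 hours and 41 minutes → arrive 8:51 PM UTC on Oct 1.
Flight 1 lands earlier by 5 hours 31 minutes.

the first, by 5 hours 31 minutes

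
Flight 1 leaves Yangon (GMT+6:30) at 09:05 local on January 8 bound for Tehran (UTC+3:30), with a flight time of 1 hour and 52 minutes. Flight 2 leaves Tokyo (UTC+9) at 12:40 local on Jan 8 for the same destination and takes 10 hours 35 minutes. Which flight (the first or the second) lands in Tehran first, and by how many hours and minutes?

Flight 1 in UTC: 09:05 − 6:30 = 02:35 on Jan 8.
+1 hour 52 minutes → arrive 04:27 UTC on Jan 8.
Flight 2 in UTC: 12:40 − 9:00 = 03:40 on Jan 8.
+10 hours 35 minutes → arrive 14:15 UTC on Jan 8.
Flight 1 lands earlier by 9 hours 48 minutes.

the first, by 9 hours 48 minutes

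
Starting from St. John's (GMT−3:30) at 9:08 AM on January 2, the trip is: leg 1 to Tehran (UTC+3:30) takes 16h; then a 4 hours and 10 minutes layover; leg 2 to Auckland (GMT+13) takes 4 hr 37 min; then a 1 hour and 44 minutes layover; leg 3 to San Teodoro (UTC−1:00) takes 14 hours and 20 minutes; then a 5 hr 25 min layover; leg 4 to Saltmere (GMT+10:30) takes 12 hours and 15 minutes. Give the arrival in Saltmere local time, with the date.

Convert departure to UTC: 9:08 AM + 3:30 = 12:38 PM UTC on Jan 2.
Add 16 hours leg 1 → 4:38 AM UTC (Jan 3).
Add 4 hours 10 minutes layover in Tehran → 8:48 AM UTC.
Add 4 hours and 37 minutes leg 2 → 1:25 PM UTC.
Add 1 hour and 44 minutes layover in Auckland → 3:09 PM UTC.
Add 14 hours 20 minutes leg 3 → 5:29 AM UTC (Jan 4).
Add 5 hours 25 minutes layover in San Teodoro → 10:54 AM UTC.
Add 12 hours and 15 minutes leg 4 → 11:09 PM UTC.
Saltmere is UTC+10:30, so local arrival = 11:09 PM + 10:30 = 9:39 AM on Jan 5.

9:39 AM on January 5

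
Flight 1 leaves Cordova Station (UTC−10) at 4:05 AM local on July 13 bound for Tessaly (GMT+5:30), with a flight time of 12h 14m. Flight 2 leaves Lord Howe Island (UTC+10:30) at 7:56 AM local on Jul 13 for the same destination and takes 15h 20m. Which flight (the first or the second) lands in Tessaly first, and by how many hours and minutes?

Flight 1 in UTC: 4:05 AM + 10:00 = 2:05 PM on Jul 13.
+12 hours 14 minutes → arrive 2:19 AM UTC on Jul 14.
Flight 2 in UTC: 7:56 AM − 10:30 = 9:26 PM on Jul 12.
+15 hours and 20 minutes → arrive 12:46 PM UTC on Jul 13.
Flight 2 lands earlier by 13 hours 33 minutes.

the second, by 13 hours 33 minutes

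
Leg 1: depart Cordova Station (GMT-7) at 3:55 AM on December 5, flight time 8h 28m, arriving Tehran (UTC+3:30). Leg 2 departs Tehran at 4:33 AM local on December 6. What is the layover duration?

5 hours 40 minutes

Convert departure to UTC: 3:55 AM + 7:00 = 10:55 AM UTC on Dec 5.
Add 8 hours and 28 minutes flight time → 7:23 PM UTC.
Tehran is UTC+3:30, so local arrival = 7:23 PM + 3:30 = 10:53 PM on Dec 5.
Layover = 4:33 AM − 10:53 PM (+1 day) = 5 hours 40 minutes.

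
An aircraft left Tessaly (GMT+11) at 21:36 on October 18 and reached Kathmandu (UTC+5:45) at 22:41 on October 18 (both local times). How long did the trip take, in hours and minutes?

6 hours 20 minutes

Kathmandu is 5:15 behind Tessaly.
Clock-face elapsed time (ignoring zones) is 1 hour 5 minutes.
Actual elapsed = 1 hour 5 minutes + 5:15 = 6 hours 20 minutes.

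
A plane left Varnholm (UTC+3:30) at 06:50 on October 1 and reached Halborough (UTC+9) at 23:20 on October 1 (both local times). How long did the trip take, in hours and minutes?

11 hours

Departure in UTC: 06:50 − 3:30 = 03:20 on Oct 1.
Arrival in UTC: 23:20 − 9:00 = 14:20 on Oct 1.
Elapsed = 14:20 − 03:20 = 11 hours.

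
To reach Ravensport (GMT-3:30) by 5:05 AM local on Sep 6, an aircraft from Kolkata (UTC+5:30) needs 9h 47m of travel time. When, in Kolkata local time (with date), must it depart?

4:18 AM on September 6

Target arrival in UTC: 5:05 AM + 3:30 = 8:35 AM on Sep 6.
Subtract 9 hours and 47 minutes → departure 10:48 PM UTC on Sep 5.
Kolkata is UTC+5:30: 10:48 PM + 5:30 = 4:18 AM on Sep 6.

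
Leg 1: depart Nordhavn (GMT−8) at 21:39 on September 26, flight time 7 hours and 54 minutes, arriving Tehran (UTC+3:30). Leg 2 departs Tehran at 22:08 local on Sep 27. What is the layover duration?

5 hours 5 minutes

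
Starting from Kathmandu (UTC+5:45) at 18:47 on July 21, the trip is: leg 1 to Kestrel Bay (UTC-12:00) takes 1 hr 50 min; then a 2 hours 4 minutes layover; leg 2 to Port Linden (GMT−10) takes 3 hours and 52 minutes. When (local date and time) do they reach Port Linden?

Convert departure to UTC: 18:47 − 5:45 = 13:02 UTC on Jul 21.
Add 1 hour 50 minutes leg 1 → 14:52 UTC.
Add 2 hours 4 minutes layover in Kestrel Bay → 16:56 UTC.
Add 3 hours 52 minutes leg 2 → 20:48 UTC.
Port Linden is UTC−10:00, so local arrival = 20:48 − 10:00 = 10:48 on Jul 21.

10:48 on Jul 21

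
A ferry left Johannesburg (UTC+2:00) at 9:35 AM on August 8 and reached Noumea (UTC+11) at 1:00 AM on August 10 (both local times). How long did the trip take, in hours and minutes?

30 hours 25 minutes

Departure in UTC: 9:35 AM − 2:00 = 7:35 AM on Aug 8.
Arrival in UTC: 1:00 AM − 11:00 = 2:00 PM on Aug 9.
Elapsed = 2:00 PM − 7:35 AM (+1 day) = 30 hours 25 minutes.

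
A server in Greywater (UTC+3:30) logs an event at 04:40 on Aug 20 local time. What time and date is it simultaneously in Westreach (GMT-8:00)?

17:10 on August 19

In UTC: 04:40 − 3:30 = 01:10 on Aug 20.
Westreach is UTC−8:00: 01:10 − 8:00 = 17:10 on Aug 19.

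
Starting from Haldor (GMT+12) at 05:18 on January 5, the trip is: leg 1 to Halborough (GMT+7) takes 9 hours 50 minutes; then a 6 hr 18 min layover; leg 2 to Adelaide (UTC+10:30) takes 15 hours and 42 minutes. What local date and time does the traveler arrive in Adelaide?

Convert departure to UTC: 05:18 − 12:00 = 17:18 UTC on Jan 4.
Add 9 hours 50 minutes leg 1 → 03:08 UTC (Jan 5).
Add 6 hours 18 minutes layover in Halborough → 09:26 UTC.
Add 15 hours 42 minutes leg 2 → 01:08 UTC (Jan 6).
Adelaide is UTC+10:30, so local arrival = 01:08 + 10:30 = 11:38 on Jan 6.

11:38 on Jan 6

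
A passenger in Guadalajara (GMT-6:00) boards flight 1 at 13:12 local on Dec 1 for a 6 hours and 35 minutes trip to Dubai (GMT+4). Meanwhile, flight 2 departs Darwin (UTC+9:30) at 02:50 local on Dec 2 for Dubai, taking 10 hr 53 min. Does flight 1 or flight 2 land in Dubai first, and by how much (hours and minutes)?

Flight 1 in UTC: 13:12 + 6:00 = 19:12 on Dec 1.
+6 hours and 35 minutes → arrive 01:47 UTC on Dec 2.
Flight 2 in UTC: 02:50 − 9:30 = 17:20 on Dec 1.
+10 hours 53 minutes → arrive 04:13 UTC on Dec 2.
Flight 1 lands earlier by 2 hours 26 minutes.

the first, by 2 hours 26 minutes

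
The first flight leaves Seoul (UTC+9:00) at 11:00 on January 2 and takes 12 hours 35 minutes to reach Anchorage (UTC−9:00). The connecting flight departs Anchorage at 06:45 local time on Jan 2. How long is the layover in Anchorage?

Convert departure to UTC: 11:00 − 9:00 = 02:00 UTC on Jan 2.
Add 12 hours 35 minutes flight time → 14:35 UTC.
Anchorage is UTC−9:00, so local arrival = 14:35 − 9:00 = 05:35 on Jan 2.
Layover = 06:45 − 05:35 = 1 hour 10 minutes.

1 hour 10 minutes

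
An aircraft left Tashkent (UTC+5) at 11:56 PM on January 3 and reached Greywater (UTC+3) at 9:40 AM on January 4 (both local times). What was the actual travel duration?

11 hours 44 minutes

Greywater is 2:00 behind Tashkent.
Clock-face elapsed time (ignoring zones) is 9 hours 44 minutes.
Actual elapsed = 9 hours 44 minutes + 2:00 = 11 hours 44 minutes.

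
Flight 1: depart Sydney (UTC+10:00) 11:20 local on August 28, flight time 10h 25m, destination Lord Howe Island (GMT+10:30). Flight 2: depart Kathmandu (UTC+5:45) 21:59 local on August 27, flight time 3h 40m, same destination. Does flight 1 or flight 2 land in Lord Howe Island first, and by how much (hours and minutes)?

the second, by 15 hours 51 minutes

Flight 1 in UTC: 11:20 − 10:00 = 01:20 on Aug 28.
+10 hours 25 minutes → arrive 11:45 UTC on Aug 28.
Flight 2 in UTC: 21:59 − 5:45 = 16:14 on Aug 27.
+3 hours and 40 minutes → arrive 19:54 UTC on Aug 27.
Flight 2 lands earlier by 15 hours 51 minutes.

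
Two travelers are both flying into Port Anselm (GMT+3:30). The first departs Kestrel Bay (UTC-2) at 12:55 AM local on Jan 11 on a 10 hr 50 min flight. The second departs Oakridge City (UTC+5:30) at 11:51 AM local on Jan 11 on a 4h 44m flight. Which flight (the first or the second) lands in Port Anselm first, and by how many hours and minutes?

the second, by 2 hours 40 minutes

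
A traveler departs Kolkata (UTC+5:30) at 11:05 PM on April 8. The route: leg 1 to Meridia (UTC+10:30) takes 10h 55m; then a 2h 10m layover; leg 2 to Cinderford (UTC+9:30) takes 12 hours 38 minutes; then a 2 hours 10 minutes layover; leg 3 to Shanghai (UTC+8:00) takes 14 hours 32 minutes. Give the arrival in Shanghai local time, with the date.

8:00 PM on April 10

Convert departure to UTC: 11:05 PM − 5:30 = 5:35 PM UTC on Apr 8.
Add 10 hours 55 minutes leg 1 → 4:30 AM UTC (Apr 9).
Add 2 hours 10 minutes layover in Meridia → 6:40 AM UTC.
Add 12 hours and 38 minutes leg 2 → 7:18 PM UTC.
Add 2 hours 10 minutes layover in Cinderford → 9:28 PM UTC.
Add 14 hours 32 minutes leg 3 → 12:00 PM UTC (Apr 10).
Shanghai is UTC+8:00, so local arrival = 12:00 PM + 8:00 = 8:00 PM on Apr 10.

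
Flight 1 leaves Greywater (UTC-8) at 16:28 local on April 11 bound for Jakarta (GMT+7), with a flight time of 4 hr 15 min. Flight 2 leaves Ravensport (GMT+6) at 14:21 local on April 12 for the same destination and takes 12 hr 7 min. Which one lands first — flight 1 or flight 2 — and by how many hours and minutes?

the first, by 15 hours 45 minutes

Flight 1 in UTC: 16:28 + 8:00 = 00:28 on Apr 12.
+4 hours and 15 minutes → arrive 04:43 UTC on Apr 12.
Flight 2 in UTC: 14:21 − 6:00 = 08:21 on Apr 12.
+12 hours and 7 minutes → arrive 20:28 UTC on Apr 12.
Flight 1 lands earlier by 15 hours 45 minutes.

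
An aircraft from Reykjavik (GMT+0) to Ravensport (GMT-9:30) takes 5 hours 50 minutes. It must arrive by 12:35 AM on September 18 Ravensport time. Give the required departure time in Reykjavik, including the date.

4:15 AM on September 18

Target arrival in UTC: 12:35 AM + 9:30 = 10:05 AM on Sep 18.
Subtract 5 hours 50 minutes → departure 4:15 AM UTC on Sep 18.
Reykjavik is UTC+0, so departure is 4:15 AM on Sep 18.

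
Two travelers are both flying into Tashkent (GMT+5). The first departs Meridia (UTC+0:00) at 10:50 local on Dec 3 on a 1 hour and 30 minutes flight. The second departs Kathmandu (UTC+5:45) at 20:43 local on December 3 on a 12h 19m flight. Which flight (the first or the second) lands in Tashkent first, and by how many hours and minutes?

Flight 1 departs at 10:50 UTC (Dec 3).
+1 hour 30 minutes → arrive 12:20 UTC on Dec 3.
Flight 2 in UTC: 20:43 − 5:45 = 14:58 on Dec 3.
+12 hours and 19 minutes → arrive 03:17 UTC on Dec 4.
Flight 1 lands earlier by 14 hours 57 minutes.

the first, by 14 hours 57 minutes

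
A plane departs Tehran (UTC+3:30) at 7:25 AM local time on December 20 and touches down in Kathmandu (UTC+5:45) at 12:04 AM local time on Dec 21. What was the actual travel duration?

14 hours 24 minutes

Kathmandu is 2:15 ahead of Tehran.
Clock-face elapsed time (ignoring zones) is 16 hours 39 minutes.
Actual elapsed = 16 hours 39 minutes − 2:15 = 14 hours 24 minutes.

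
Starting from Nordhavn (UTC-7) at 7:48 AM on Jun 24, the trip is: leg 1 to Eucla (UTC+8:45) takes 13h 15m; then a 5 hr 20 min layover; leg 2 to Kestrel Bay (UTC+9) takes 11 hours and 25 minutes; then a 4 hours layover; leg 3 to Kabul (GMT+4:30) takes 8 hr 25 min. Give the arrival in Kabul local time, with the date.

1:43 PM on Jun 26

Convert departure to UTC: 7:48 AM + 7:00 = 2:48 PM UTC on Jun 24.
Add 13 hours and 15 minutes leg 1 → 4:03 AM UTC (Jun 25).
Add 5 hours and 20 minutes layover in Eucla → 9:23 AM UTC.
Add 11 hours 25 minutes leg 2 → 8:48 PM UTC.
Add 4 hours layover in Kestrel Bay → 12:48 AM UTC (Jun 26).
Add 8 hours 25 minutes leg 3 → 9:13 AM UTC.
Kabul is UTC+4:30, so local arrival = 9:13 AM + 4:30 = 1:43 PM on Jun 26.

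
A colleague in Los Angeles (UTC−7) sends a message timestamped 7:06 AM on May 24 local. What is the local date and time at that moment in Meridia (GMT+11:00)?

Meridia is 18:00 ahead of Los Angeles.
Shift by the zone difference: 7:06 AM + 18:00 = 1:06 AM on May 25 in Meridia.

1:06 AM on May 25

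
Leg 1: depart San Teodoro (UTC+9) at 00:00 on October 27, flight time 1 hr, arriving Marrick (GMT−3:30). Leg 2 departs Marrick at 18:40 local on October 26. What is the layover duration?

6 hours 10 minutes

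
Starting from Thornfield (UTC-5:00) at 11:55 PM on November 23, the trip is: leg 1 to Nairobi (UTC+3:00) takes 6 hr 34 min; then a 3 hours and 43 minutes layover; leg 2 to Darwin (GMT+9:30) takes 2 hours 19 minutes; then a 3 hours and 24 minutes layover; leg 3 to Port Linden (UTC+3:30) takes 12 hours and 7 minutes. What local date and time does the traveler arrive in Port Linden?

12:32 PM on November 25

Convert departure to UTC: 11:55 PM + 5:00 = 4:55 AM UTC on Nov 24.
Add 6 hours and 34 minutes leg 1 → 11:29 AM UTC.
Add 3 hours and 43 minutes layover in Nairobi → 3:12 PM UTC.
Add 2 hours and 19 minutes leg 2 → 5:31 PM UTC.
Add 3 hours and 24 minutes layover in Darwin → 8:55 PM UTC.
Add 12 hours 7 minutes leg 3 → 9:02 AM UTC (Nov 25).
Port Linden is UTC+3:30, so local arrival = 9:02 AM + 3:30 = 12:32 PM on Nov 25.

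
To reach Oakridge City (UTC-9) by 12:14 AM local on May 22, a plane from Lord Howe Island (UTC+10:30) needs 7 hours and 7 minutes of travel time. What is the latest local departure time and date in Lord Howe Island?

12:37 PM on May 22

Target arrival in UTC: 12:14 AM + 9:00 = 9:14 AM on May 22.
Subtract 7 hours and 7 minutes → departure 2:07 AM UTC on May 22.
Lord Howe Island is UTC+10:30: 2:07 AM + 10:30 = 12:37 PM on May 22.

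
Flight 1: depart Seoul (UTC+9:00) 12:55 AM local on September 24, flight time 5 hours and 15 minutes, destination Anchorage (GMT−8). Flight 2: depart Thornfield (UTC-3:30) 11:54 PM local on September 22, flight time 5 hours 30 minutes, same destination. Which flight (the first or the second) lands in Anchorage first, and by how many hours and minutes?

the second, by 12 hours 16 minutes

Flight 1 in UTC: 12:55 AM − 9:00 = 3:55 PM on Sep 23.
+5 hours 15 minutes → arrive 9:10 PM UTC on Sep 23.
Flight 2 in UTC: 11:54 PM + 3:30 = 3:24 AM on Sep 23.
+5 hours and 30 minutes → arrive 8:54 AM UTC on Sep 23.
Flight 2 lands earlier by 12 hours 16 minutes.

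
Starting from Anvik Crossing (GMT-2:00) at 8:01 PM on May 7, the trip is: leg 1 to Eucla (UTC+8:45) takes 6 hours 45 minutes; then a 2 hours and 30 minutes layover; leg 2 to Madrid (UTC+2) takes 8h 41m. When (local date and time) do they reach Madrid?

5:57 PM on May 8

Convert departure to UTC: 8:01 PM + 2:00 = 10:01 PM UTC on May 7.
Add 6 hours 45 minutes leg 1 → 4:46 AM UTC (May 8).
Add 2 hours 30 minutes layover in Eucla → 7:16 AM UTC.
Add 8 hours 41 minutes leg 2 → 3:57 PM UTC.
Madrid is UTC+2:00, so local arrival = 3:57 PM + 2:00 = 5:57 PM on May 8.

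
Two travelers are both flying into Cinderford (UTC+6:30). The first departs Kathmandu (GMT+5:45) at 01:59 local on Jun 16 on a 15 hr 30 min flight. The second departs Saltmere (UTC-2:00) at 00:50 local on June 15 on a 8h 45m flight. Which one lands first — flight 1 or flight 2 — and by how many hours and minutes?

the second, by 24 hours 9 minutes

Flight 1 in UTC: 01:59 − 5:45 = 20:14 on Jun 15.
+15 hours 30 minutes → arrive 11:44 UTC on Jun 16.
Flight 2 in UTC: 00:50 + 2:00 = 02:50 on Jun 15.
+8 hours 45 minutes → arrive 11:35 UTC on Jun 15.
Flight 2 lands earlier by 24 hours 9 minutes.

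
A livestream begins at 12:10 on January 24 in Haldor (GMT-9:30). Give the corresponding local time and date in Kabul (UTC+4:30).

In UTC: 12:10 + 9:30 = 21:40 on Jan 24.
Kabul is UTC+4:30: 21:40 + 4:30 = 02:10 on Jan 25.

02:10 on Jan 25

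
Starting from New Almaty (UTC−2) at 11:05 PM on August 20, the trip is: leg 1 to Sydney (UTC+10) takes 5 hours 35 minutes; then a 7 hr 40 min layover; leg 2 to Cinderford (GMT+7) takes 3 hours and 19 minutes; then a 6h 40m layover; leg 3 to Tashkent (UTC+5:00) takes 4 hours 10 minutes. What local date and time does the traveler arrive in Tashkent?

Convert departure to UTC: 11:05 PM + 2:00 = 1:05 AM UTC on Aug 21.
Add 5 hours 35 minutes leg 1 → 6:40 AM UTC.
Add 7 hours 40 minutes layover in Sydney → 2:20 PM UTC.
Add 3 hours 19 minutes leg 2 → 5:39 PM UTC.
Add 6 hours and 40 minutes layover in Cinderford → 12:19 AM UTC (Aug 22).
Add 4 hours 10 minutes leg 3 → 4:29 AM UTC.
Tashkent is UTC+5:00, so local arrival = 4:29 AM + 5:00 = 9:29 AM on Aug 22.

9:29 AM on August 22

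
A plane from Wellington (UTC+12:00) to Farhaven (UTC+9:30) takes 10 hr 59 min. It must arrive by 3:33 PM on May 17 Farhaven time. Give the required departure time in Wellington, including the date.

Target arrival in UTC: 3:33 PM − 9:30 = 6:03 AM on May 17.
Subtract 10 hours and 59 minutes → departure 7:04 PM UTC on May 16.
Wellington is UTC+12:00: 7:04 PM + 12:00 = 7:04 AM on May 17.

7:04 AM on May 17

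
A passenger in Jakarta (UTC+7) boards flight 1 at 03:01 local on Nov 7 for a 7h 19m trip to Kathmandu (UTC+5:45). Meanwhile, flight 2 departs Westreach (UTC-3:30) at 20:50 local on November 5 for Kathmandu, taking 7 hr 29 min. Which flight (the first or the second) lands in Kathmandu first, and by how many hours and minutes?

the second, by 19 hours 31 minutes

Flight 1 in UTC: 03:01 − 7:00 = 20:01 on Nov 6.
+7 hours 19 minutes → arrive 03:20 UTC on Nov 7.
Flight 2 in UTC: 20:50 + 3:30 = 00:20 on Nov 6.
+7 hours 29 minutes → arrive 07:49 UTC on Nov 6.
Flight 2 lands earlier by 19 hours 31 minutes.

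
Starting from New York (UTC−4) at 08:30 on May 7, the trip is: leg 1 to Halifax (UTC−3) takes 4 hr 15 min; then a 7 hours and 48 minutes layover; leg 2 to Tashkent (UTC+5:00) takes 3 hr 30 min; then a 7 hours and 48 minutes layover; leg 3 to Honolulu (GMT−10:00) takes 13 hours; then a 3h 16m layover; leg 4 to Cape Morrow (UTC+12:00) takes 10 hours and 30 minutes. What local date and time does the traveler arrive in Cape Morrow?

Convert departure to UTC: 08:30 + 4:00 = 12:30 UTC on May 7.
Add 4 hours 15 minutes leg 1 → 16:45 UTC.
Add 7 hours and 48 minutes layover in Halifax → 00:33 UTC (May 8).
Add 3 hours and 30 minutes leg 2 → 04:03 UTC.
Add 7 hours and 48 minutes layover in Tashkent → 11:51 UTC.
Add 13 hours leg 3 → 00:51 UTC (May 9).
Add 3 hours 16 minutes layover in Honolulu → 04:07 UTC.
Add 10 hours 30 minutes leg 4 → 14:37 UTC.
Cape Morrow is UTC+12:00, so local arrival = 14:37 + 12:00 = 02:37 on May 10.

02:37 on May 10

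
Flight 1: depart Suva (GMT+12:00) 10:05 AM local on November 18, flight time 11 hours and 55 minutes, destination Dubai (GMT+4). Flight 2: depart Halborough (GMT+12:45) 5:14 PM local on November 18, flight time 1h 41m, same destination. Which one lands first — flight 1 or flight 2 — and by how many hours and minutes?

the second, by 3 hours 50 minutes

Flight 1 in UTC: 10:05 AM − 12:00 = 10:05 PM on Nov 17.
+11 hours and 55 minutes → arrive 10:00 AM UTC on Nov 18.
Flight 2 in UTC: 5:14 PM − 12:45 = 4:29 AM on Nov 18.
+1 hour and 41 minutes → arrive 6:10 AM UTC on Nov 18.
Flight 2 lands earlier by 3 hours 50 minutes.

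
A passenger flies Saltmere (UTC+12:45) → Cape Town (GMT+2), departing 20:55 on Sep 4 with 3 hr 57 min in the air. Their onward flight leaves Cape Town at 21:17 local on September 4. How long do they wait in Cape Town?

7 hours 10 minutes

Convert departure to UTC: 20:55 − 12:45 = 08:10 UTC on Sep 4.
Add 3 hours 57 minutes flight time → 12:07 UTC.
Cape Town is UTC+2:00, so local arrival = 12:07 + 2:00 = 14:07 on Sep 4.
Layover = 21:17 − 14:07 = 7 hours 10 minutes.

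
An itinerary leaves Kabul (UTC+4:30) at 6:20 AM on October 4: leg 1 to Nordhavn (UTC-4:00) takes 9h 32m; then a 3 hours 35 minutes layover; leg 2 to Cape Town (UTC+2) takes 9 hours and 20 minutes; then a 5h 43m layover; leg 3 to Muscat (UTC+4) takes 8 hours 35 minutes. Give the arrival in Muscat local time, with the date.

6:35 PM on October 5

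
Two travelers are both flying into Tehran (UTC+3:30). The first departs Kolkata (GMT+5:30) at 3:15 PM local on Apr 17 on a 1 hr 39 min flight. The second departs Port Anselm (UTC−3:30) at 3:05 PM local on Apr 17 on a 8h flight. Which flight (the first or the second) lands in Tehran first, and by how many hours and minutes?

the first, by 15 hours 11 minutes

Flight 1 in UTC: 3:15 PM − 5:30 = 9:45 AM on Apr 17.
+1 hour and 39 minutes → arrive 11:24 AM UTC on Apr 17.
Flight 2 in UTC: 3:05 PM + 3:30 = 6:35 PM on Apr 17.
+8 hours → arrive 2:35 AM UTC on Apr 18.
Flight 1 lands earlier by 15 hours 11 minutes.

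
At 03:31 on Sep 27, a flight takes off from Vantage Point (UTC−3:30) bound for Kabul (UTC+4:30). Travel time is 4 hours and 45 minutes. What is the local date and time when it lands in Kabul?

Convert departure to UTC: 03:31 + 3:30 = 07:01 UTC on Sep 27.
Add 4 hours and 45 minutes travel time → 11:46 UTC.
Kabul is UTC+4:30, so local arrival = 11:46 + 4:30 = 16:16 on Sep 27.

16:16 on September 27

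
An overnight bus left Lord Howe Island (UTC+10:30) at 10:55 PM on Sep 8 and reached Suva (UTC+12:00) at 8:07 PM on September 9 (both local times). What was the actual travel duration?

19 hours 42 minutes

Departure in UTC: 10:55 PM − 10:30 = 12:25 PM on Sep 8.
Arrival in UTC: 8:07 PM − 12:00 = 8:07 AM on Sep 9.
Elapsed = 8:07 AM − 12:25 PM (+1 day) = 19 hours 42 minutes.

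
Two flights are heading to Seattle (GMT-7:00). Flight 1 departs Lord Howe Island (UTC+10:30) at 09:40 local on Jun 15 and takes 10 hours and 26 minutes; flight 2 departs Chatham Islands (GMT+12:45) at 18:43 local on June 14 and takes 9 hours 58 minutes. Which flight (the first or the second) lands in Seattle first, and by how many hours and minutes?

the second, by 17 hours 40 minutes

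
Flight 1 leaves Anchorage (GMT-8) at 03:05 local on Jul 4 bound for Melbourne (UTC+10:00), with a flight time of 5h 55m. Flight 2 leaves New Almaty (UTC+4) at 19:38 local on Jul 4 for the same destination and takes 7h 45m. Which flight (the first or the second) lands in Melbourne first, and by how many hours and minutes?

Flight 1 in UTC: 03:05 + 8:00 = 11:05 on Jul 4.
+5 hours 55 minutes → arrive 17:00 UTC on Jul 4.
Flight 2 in UTC: 19:38 − 4:00 = 15:38 on Jul 4.
+7 hours 45 minutes → arrive 23:23 UTC on Jul 4.
Flight 1 lands earlier by 6 hours 23 minutes.

the first, by 6 hours 23 minutes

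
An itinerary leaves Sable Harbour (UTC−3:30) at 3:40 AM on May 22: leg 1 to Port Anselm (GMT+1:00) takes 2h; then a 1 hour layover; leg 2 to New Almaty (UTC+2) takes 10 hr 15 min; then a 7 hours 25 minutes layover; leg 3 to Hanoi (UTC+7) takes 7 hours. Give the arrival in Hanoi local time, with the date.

5:50 PM on May 23

Convert departure to UTC: 3:40 AM + 3:30 = 7:10 AM UTC on May 22.
Add 2 hours leg 1 → 9:10 AM UTC.
Add 1 hour layover in Port Anselm → 10:10 AM UTC.
Add 10 hours 15 minutes leg 2 → 8:25 PM UTC.
Add 7 hours 25 minutes layover in New Almaty → 3:50 AM UTC (May 23).
Add 7 hours leg 3 → 10:50 AM UTC.
Hanoi is UTC+7:00, so local arrival = 10:50 AM + 7:00 = 5:50 PM on May 23.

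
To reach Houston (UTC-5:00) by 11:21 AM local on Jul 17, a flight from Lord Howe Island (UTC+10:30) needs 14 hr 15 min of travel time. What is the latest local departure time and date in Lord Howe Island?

12:36 PM on Jul 17

Target arrival in UTC: 11:21 AM + 5:00 = 4:21 PM on Jul 17.
Subtract 14 hours 15 minutes → departure 2:06 AM UTC on Jul 17.
Lord Howe Island is UTC+10:30: 2:06 AM + 10:30 = 12:36 PM on Jul 17.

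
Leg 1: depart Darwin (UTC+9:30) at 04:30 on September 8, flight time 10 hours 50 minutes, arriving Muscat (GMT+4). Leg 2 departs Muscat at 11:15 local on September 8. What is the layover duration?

1 hour 25 minutes

Convert departure to UTC: 04:30 − 9:30 = 19:00 UTC on Sep 7.
Add 10 hours 50 minutes flight time → 05:50 UTC (Sep 8).
Muscat is UTC+4:00, so local arrival = 05:50 + 4:00 = 09:50 on Sep 8.
Layover = 11:15 − 09:50 = 1 hour 25 minutes.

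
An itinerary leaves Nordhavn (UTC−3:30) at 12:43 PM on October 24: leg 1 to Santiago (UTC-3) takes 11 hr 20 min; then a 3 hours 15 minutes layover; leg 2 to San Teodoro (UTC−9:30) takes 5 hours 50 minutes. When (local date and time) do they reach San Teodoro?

3:08 AM on Oct 25

Convert departure to UTC: 12:43 PM + 3:30 = 4:13 PM UTC on Oct 24.
Add 11 hours and 20 minutes leg 1 → 3:33 AM UTC (Oct 25).
Add 3 hours 15 minutes layover in Santiago → 6:48 AM UTC.
Add 5 hours 50 minutes leg 2 → 12:38 PM UTC.
San Teodoro is UTC−9:30, so local arrival = 12:38 PM − 9:30 = 3:08 AM on Oct 25.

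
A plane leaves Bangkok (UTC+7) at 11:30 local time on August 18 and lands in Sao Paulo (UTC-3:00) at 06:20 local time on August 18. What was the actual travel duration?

4 hours 50 minutes

Departure in UTC: 11:30 − 7:00 = 04:30 on Aug 18.
Arrival in UTC: 06:20 + 3:00 = 09:20 on Aug 18.
Elapsed = 09:20 − 04:30 = 4 hours 50 minutes.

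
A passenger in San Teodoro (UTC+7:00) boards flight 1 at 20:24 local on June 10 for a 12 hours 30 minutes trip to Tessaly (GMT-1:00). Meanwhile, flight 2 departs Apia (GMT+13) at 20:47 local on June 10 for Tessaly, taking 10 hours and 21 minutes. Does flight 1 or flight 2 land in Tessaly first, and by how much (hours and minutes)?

the second, by 7 hours 46 minutes

Flight 1 in UTC: 20:24 − 7:00 = 13:24 on Jun 10.
+12 hours 30 minutes → arrive 01:54 UTC on Jun 11.
Flight 2 in UTC: 20:47 − 13:00 = 07:47 on Jun 10.
+10 hours and 21 minutes → arrive 18:08 UTC on Jun 10.
Flight 2 lands earlier by 7 hours 46 minutes.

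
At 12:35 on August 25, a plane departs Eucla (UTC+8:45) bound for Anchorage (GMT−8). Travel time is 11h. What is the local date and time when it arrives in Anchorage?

06:50 on Aug 25

Convert departure to UTC: 12:35 − 8:45 = 03:50 UTC on Aug 25.
Add 11 hours travel time → 14:50 UTC.
Anchorage is UTC−8:00, so local arrival = 14:50 − 8:00 = 06:50 on Aug 25.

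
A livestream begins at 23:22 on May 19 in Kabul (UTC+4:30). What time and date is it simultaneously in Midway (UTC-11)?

07:52 on May 19

Midway is 15:30 behind Kabul.
Shift by the zone difference: 23:22 − 15:30 = 07:52 on May 19 in Midway.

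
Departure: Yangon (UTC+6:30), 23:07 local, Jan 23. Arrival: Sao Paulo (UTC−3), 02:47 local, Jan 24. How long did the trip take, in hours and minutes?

Departure in UTC: 23:07 − 6:30 = 16:37 on Jan 23.
Arrival in UTC: 02:47 + 3:00 = 05:47 on Jan 24.
Elapsed = 05:47 − 16:37 (+1 day) = 13 hours 10 minutes.

13 hours 10 minutes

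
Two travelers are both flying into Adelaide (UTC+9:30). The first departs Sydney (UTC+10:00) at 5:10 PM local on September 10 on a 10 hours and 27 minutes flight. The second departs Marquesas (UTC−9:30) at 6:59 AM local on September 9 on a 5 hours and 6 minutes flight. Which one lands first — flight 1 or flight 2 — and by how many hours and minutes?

the second, by 20 hours 2 minutes

Flight 1 in UTC: 5:10 PM − 10:00 = 7:10 AM on Sep 10.
+10 hours 27 minutes → arrive 5:37 PM UTC on Sep 10.
Flight 2 in UTC: 6:59 AM + 9:30 = 4:29 PM on Sep 9.
+5 hours and 6 minutes → arrive 9:35 PM UTC on Sep 9.
Flight 2 lands earlier by 20 hours 2 minutes.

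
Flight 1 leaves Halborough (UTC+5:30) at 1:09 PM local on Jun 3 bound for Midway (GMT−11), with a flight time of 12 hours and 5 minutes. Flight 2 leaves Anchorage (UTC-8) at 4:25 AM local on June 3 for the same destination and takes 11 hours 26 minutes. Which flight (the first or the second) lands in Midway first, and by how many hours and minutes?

the first, by 4 hours 7 minutes

Flight 1 in UTC: 1:09 PM − 5:30 = 7:39 AM on Jun 3.
+12 hours 5 minutes → arrive 7:44 PM UTC on Jun 3.
Flight 2 in UTC: 4:25 AM + 8:00 = 12:25 PM on Jun 3.
+11 hours 26 minutes → arrive 11:51 PM UTC on Jun 3.
Flight 1 lands earlier by 4 hours 7 minutes.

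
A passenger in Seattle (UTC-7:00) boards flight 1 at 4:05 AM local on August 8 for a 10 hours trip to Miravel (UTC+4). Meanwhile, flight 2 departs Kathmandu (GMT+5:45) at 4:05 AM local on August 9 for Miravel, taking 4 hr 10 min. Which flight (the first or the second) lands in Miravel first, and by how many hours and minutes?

the first, by 5 hours 25 minutes

Flight 1 in UTC: 4:05 AM + 7:00 = 11:05 AM on Aug 8.
+10 hours → arrive 9:05 PM UTC on Aug 8.
Flight 2 in UTC: 4:05 AM − 5:45 = 10:20 PM on Aug 8.
+4 hours 10 minutes → arrive 2:30 AM UTC on Aug 9.
Flight 1 lands earlier by 5 hours 25 minutes.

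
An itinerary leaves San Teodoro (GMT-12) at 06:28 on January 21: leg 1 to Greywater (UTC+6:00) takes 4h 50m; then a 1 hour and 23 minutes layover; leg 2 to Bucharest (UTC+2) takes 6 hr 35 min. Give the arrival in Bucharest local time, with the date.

Convert departure to UTC: 06:28 + 12:00 = 18:28 UTC on Jan 21.
Add 4 hours and 50 minutes leg 1 → 23:18 UTC.
Add 1 hour 23 minutes layover in Greywater → 00:41 UTC (Jan 22).
Add 6 hours 35 minutes leg 2 → 07:16 UTC.
Bucharest is UTC+2:00, so local arrival = 07:16 + 2:00 = 09:16 on Jan 22.

09:16 on January 22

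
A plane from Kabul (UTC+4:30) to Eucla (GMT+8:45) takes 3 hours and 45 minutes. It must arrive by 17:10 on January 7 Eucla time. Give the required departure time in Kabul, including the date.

Target arrival in UTC: 17:10 − 8:45 = 08:25 on Jan 7.
Subtract 3 hours 45 minutes → departure 04:40 UTC on Jan 7.
Kabul is UTC+4:30: 04:40 + 4:30 = 09:10 on Jan 7.

09:10 on January 7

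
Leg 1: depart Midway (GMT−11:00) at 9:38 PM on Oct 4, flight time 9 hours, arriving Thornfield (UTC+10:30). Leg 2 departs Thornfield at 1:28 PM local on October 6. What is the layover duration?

9 hours 20 minutes

Convert departure to UTC: 9:38 PM + 11:00 = 8:38 AM UTC on Oct 5.
Add 9 hours flight time → 5:38 PM UTC.
Thornfield is UTC+10:30, so local arrival = 5:38 PM + 10:30 = 4:08 AM on Oct 6.
Layover = 1:28 PM − 4:08 AM = 9 hours 20 minutes.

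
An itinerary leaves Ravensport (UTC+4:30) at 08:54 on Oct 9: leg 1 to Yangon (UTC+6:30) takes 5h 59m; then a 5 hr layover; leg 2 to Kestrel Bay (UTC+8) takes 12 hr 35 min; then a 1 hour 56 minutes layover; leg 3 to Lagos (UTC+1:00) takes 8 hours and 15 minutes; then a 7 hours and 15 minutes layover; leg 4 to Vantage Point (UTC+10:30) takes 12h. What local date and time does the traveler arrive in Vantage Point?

19:54 on October 11

Convert departure to UTC: 08:54 − 4:30 = 04:24 UTC on Oct 9.
Add 5 hours 59 minutes leg 1 → 10:23 UTC.
Add 5 hours layover in Yangon → 15:23 UTC.
Add 12 hours and 35 minutes leg 2 → 03:58 UTC (Oct 10).
Add 1 hour 56 minutes layover in Kestrel Bay → 05:54 UTC.
Add 8 hours 15 minutes leg 3 → 14:09 UTC.
Add 7 hours and 15 minutes layover in Lagos → 21:24 UTC.
Add 12 hours leg 4 → 09:24 UTC (Oct 11).
Vantage Point is UTC+10:30, so local arrival = 09:24 + 10:30 = 19:54 on Oct 11.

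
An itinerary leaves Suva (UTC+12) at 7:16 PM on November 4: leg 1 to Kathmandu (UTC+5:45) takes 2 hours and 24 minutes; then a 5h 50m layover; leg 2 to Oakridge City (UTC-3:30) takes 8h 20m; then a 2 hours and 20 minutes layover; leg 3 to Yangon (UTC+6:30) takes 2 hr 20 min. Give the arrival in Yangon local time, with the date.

Convert departure to UTC: 7:16 PM − 12:00 = 7:16 AM UTC on Nov 4.
Add 2 hours 24 minutes leg 1 → 9:40 AM UTC.
Add 5 hours and 50 minutes layover in Kathmandu → 3:30 PM UTC.
Add 8 hours and 20 minutes leg 2 → 11:50 PM UTC.
Add 2 hours 20 minutes layover in Oakridge City → 2:10 AM UTC (Nov 5).
Add 2 hours and 20 minutes leg 3 → 4:30 AM UTC.
Yangon is UTC+6:30, so local arrival = 4:30 AM + 6:30 = 11:00 AM on Nov 5.

11:00 AM on November 5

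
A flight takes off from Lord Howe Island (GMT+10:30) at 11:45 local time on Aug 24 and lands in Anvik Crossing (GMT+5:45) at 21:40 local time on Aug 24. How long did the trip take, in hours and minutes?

Anvik Crossing is 4:45 behind Lord Howe Island.
Clock-face elapsed time (ignoring zones) is 9 hours 55 minutes.
Actual elapsed = 9 hours 55 minutes + 4:45 = 14 hours 40 minutes.

14 hours 40 minutes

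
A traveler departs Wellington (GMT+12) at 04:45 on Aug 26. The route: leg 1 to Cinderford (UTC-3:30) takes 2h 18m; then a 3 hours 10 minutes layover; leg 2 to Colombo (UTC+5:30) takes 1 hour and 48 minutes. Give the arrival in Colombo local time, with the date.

Convert departure to UTC: 04:45 − 12:00 = 16:45 UTC on Aug 25.
Add 2 hours 18 minutes leg 1 → 19:03 UTC.
Add 3 hours 10 minutes layover in Cinderford → 22:13 UTC.
Add 1 hour and 48 minutes leg 2 → 00:01 UTC (Aug 26).
Colombo is UTC+5:30, so local arrival = 00:01 + 5:30 = 05:31 on Aug 26.

05:31 on August 26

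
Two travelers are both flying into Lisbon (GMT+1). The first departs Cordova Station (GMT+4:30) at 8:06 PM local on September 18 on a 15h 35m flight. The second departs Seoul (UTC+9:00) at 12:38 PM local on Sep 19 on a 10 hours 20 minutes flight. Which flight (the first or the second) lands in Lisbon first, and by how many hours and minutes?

the first, by 6 hours 47 minutes

Flight 1 in UTC: 8:06 PM − 4:30 = 3:36 PM on Sep 18.
+15 hours 35 minutes → arrive 7:11 AM UTC on Sep 19.
Flight 2 in UTC: 12:38 PM − 9:00 = 3:38 AM on Sep 19.
+10 hours 20 minutes → arrive 1:58 PM UTC on Sep 19.
Flight 1 lands earlier by 6 hours 47 minutes.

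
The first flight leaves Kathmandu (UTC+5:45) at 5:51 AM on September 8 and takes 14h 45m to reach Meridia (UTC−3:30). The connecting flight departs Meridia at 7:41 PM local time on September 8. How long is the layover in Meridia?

Convert departure to UTC: 5:51 AM − 5:45 = 12:06 AM UTC on Sep 8.
Add 14 hours 45 minutes flight time → 2:51 PM UTC.
Meridia is UTC−3:30, so local arrival = 2:51 PM − 3:30 = 11:21 AM on Sep 8.
Layover = 7:41 PM − 11:21 AM = 8 hours 20 minutes.

8 hours 20 minutes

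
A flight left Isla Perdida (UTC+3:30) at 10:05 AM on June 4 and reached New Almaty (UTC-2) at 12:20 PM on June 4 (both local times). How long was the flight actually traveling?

7 hours 45 minutes

Departure in UTC: 10:05 AM − 3:30 = 6:35 AM on Jun 4.
Arrival in UTC: 12:20 PM + 2:00 = 2:20 PM on Jun 4.
Elapsed = 2:20 PM − 6:35 AM = 7 hours 45 minutes.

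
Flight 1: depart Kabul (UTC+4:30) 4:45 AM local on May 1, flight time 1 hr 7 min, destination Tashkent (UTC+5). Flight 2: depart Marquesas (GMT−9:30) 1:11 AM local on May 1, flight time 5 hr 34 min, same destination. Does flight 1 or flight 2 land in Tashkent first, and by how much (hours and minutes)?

the first, by 14 hours 53 minutes

Flight 1 in UTC: 4:45 AM − 4:30 = 12:15 AM on May 1.
+1 hour and 7 minutes → arrive 1:22 AM UTC on May 1.
Flight 2 in UTC: 1:11 AM + 9:30 = 10:41 AM on May 1.
+5 hours and 34 minutes → arrive 4:15 PM UTC on May 1.
Flight 1 lands earlier by 14 hours 53 minutes.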